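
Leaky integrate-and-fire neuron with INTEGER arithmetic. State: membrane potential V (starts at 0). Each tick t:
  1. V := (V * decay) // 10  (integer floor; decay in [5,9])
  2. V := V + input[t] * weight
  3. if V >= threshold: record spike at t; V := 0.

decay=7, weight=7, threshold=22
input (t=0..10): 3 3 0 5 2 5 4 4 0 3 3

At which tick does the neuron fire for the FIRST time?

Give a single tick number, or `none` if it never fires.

t=0: input=3 -> V=21
t=1: input=3 -> V=0 FIRE
t=2: input=0 -> V=0
t=3: input=5 -> V=0 FIRE
t=4: input=2 -> V=14
t=5: input=5 -> V=0 FIRE
t=6: input=4 -> V=0 FIRE
t=7: input=4 -> V=0 FIRE
t=8: input=0 -> V=0
t=9: input=3 -> V=21
t=10: input=3 -> V=0 FIRE

Answer: 1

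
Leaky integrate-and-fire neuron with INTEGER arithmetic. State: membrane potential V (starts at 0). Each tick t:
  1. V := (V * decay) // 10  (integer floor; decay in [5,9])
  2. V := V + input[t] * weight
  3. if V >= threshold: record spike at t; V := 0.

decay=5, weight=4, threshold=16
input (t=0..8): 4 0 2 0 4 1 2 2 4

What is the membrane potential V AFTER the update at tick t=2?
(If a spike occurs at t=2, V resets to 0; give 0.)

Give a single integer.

Answer: 8

Derivation:
t=0: input=4 -> V=0 FIRE
t=1: input=0 -> V=0
t=2: input=2 -> V=8
t=3: input=0 -> V=4
t=4: input=4 -> V=0 FIRE
t=5: input=1 -> V=4
t=6: input=2 -> V=10
t=7: input=2 -> V=13
t=8: input=4 -> V=0 FIRE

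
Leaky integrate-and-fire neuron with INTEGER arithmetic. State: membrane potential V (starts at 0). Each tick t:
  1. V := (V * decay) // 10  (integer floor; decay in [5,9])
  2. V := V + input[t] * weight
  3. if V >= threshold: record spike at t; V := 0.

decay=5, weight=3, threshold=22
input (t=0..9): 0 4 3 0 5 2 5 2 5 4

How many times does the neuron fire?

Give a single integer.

Answer: 1

Derivation:
t=0: input=0 -> V=0
t=1: input=4 -> V=12
t=2: input=3 -> V=15
t=3: input=0 -> V=7
t=4: input=5 -> V=18
t=5: input=2 -> V=15
t=6: input=5 -> V=0 FIRE
t=7: input=2 -> V=6
t=8: input=5 -> V=18
t=9: input=4 -> V=21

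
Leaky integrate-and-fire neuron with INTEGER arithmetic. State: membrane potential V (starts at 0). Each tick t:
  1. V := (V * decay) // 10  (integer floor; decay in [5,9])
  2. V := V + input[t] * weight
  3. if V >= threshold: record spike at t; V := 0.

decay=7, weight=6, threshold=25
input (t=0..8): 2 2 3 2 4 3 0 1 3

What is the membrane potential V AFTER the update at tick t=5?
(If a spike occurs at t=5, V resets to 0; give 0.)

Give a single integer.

t=0: input=2 -> V=12
t=1: input=2 -> V=20
t=2: input=3 -> V=0 FIRE
t=3: input=2 -> V=12
t=4: input=4 -> V=0 FIRE
t=5: input=3 -> V=18
t=6: input=0 -> V=12
t=7: input=1 -> V=14
t=8: input=3 -> V=0 FIRE

Answer: 18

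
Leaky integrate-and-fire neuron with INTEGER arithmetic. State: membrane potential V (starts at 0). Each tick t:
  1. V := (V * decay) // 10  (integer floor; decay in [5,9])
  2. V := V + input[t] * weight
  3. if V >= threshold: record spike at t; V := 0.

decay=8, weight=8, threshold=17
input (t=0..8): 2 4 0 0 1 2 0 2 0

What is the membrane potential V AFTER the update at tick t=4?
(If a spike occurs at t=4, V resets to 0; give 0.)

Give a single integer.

Answer: 8

Derivation:
t=0: input=2 -> V=16
t=1: input=4 -> V=0 FIRE
t=2: input=0 -> V=0
t=3: input=0 -> V=0
t=4: input=1 -> V=8
t=5: input=2 -> V=0 FIRE
t=6: input=0 -> V=0
t=7: input=2 -> V=16
t=8: input=0 -> V=12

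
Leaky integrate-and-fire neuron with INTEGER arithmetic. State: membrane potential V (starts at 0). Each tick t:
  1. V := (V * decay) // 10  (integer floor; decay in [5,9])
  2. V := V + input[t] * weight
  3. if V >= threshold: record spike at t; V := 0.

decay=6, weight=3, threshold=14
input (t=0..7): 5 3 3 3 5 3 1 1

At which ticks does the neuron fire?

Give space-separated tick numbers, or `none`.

Answer: 0 2 4

Derivation:
t=0: input=5 -> V=0 FIRE
t=1: input=3 -> V=9
t=2: input=3 -> V=0 FIRE
t=3: input=3 -> V=9
t=4: input=5 -> V=0 FIRE
t=5: input=3 -> V=9
t=6: input=1 -> V=8
t=7: input=1 -> V=7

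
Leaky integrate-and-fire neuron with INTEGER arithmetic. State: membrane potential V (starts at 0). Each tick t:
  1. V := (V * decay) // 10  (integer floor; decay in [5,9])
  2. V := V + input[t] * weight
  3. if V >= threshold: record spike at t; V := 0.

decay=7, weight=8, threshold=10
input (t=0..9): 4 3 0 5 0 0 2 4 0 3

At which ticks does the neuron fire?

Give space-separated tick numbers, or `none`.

t=0: input=4 -> V=0 FIRE
t=1: input=3 -> V=0 FIRE
t=2: input=0 -> V=0
t=3: input=5 -> V=0 FIRE
t=4: input=0 -> V=0
t=5: input=0 -> V=0
t=6: input=2 -> V=0 FIRE
t=7: input=4 -> V=0 FIRE
t=8: input=0 -> V=0
t=9: input=3 -> V=0 FIRE

Answer: 0 1 3 6 7 9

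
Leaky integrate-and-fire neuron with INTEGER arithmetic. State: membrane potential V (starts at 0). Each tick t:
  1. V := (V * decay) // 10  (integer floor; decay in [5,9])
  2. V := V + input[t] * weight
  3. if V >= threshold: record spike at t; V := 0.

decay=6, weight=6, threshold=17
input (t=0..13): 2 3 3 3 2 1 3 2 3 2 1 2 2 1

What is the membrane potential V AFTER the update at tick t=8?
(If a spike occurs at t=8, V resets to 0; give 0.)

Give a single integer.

t=0: input=2 -> V=12
t=1: input=3 -> V=0 FIRE
t=2: input=3 -> V=0 FIRE
t=3: input=3 -> V=0 FIRE
t=4: input=2 -> V=12
t=5: input=1 -> V=13
t=6: input=3 -> V=0 FIRE
t=7: input=2 -> V=12
t=8: input=3 -> V=0 FIRE
t=9: input=2 -> V=12
t=10: input=1 -> V=13
t=11: input=2 -> V=0 FIRE
t=12: input=2 -> V=12
t=13: input=1 -> V=13

Answer: 0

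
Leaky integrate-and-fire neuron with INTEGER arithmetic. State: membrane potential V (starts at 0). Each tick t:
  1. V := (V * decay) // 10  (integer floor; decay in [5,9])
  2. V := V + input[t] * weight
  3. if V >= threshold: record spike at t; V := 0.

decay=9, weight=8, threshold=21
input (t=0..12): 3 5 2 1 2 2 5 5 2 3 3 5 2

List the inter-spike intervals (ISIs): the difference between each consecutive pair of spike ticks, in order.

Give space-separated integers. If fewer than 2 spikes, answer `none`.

Answer: 1 2 2 1 1 2 1 1

Derivation:
t=0: input=3 -> V=0 FIRE
t=1: input=5 -> V=0 FIRE
t=2: input=2 -> V=16
t=3: input=1 -> V=0 FIRE
t=4: input=2 -> V=16
t=5: input=2 -> V=0 FIRE
t=6: input=5 -> V=0 FIRE
t=7: input=5 -> V=0 FIRE
t=8: input=2 -> V=16
t=9: input=3 -> V=0 FIRE
t=10: input=3 -> V=0 FIRE
t=11: input=5 -> V=0 FIRE
t=12: input=2 -> V=16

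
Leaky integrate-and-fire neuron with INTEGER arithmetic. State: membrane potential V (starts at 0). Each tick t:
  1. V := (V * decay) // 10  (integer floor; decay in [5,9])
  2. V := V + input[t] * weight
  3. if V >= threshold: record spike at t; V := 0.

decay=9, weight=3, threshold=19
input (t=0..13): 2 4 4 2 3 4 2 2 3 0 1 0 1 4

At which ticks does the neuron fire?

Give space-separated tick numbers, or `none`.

Answer: 2 5 13

Derivation:
t=0: input=2 -> V=6
t=1: input=4 -> V=17
t=2: input=4 -> V=0 FIRE
t=3: input=2 -> V=6
t=4: input=3 -> V=14
t=5: input=4 -> V=0 FIRE
t=6: input=2 -> V=6
t=7: input=2 -> V=11
t=8: input=3 -> V=18
t=9: input=0 -> V=16
t=10: input=1 -> V=17
t=11: input=0 -> V=15
t=12: input=1 -> V=16
t=13: input=4 -> V=0 FIRE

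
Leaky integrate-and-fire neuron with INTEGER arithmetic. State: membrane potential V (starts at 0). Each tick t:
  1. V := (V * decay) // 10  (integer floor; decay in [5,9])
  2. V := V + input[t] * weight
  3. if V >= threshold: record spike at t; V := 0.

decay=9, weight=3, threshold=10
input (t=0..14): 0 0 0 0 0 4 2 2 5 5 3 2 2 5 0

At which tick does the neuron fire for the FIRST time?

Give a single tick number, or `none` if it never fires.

t=0: input=0 -> V=0
t=1: input=0 -> V=0
t=2: input=0 -> V=0
t=3: input=0 -> V=0
t=4: input=0 -> V=0
t=5: input=4 -> V=0 FIRE
t=6: input=2 -> V=6
t=7: input=2 -> V=0 FIRE
t=8: input=5 -> V=0 FIRE
t=9: input=5 -> V=0 FIRE
t=10: input=3 -> V=9
t=11: input=2 -> V=0 FIRE
t=12: input=2 -> V=6
t=13: input=5 -> V=0 FIRE
t=14: input=0 -> V=0

Answer: 5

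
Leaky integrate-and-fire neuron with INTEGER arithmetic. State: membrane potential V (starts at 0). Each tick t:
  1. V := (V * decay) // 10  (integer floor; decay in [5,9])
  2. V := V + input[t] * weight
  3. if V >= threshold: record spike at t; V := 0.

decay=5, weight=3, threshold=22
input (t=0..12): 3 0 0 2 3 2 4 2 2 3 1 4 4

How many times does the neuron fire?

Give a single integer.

Answer: 0

Derivation:
t=0: input=3 -> V=9
t=1: input=0 -> V=4
t=2: input=0 -> V=2
t=3: input=2 -> V=7
t=4: input=3 -> V=12
t=5: input=2 -> V=12
t=6: input=4 -> V=18
t=7: input=2 -> V=15
t=8: input=2 -> V=13
t=9: input=3 -> V=15
t=10: input=1 -> V=10
t=11: input=4 -> V=17
t=12: input=4 -> V=20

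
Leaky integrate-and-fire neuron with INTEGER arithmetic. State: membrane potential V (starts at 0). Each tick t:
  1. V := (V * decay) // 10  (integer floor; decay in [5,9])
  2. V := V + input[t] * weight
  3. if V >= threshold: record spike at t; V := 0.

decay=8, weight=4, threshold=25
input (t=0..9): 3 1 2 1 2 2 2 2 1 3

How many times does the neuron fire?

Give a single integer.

t=0: input=3 -> V=12
t=1: input=1 -> V=13
t=2: input=2 -> V=18
t=3: input=1 -> V=18
t=4: input=2 -> V=22
t=5: input=2 -> V=0 FIRE
t=6: input=2 -> V=8
t=7: input=2 -> V=14
t=8: input=1 -> V=15
t=9: input=3 -> V=24

Answer: 1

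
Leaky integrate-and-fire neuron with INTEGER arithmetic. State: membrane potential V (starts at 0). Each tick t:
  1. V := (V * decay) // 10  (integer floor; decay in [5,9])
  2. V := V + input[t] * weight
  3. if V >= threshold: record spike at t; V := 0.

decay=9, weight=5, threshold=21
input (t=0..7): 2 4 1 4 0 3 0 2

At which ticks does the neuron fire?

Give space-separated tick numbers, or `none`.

t=0: input=2 -> V=10
t=1: input=4 -> V=0 FIRE
t=2: input=1 -> V=5
t=3: input=4 -> V=0 FIRE
t=4: input=0 -> V=0
t=5: input=3 -> V=15
t=6: input=0 -> V=13
t=7: input=2 -> V=0 FIRE

Answer: 1 3 7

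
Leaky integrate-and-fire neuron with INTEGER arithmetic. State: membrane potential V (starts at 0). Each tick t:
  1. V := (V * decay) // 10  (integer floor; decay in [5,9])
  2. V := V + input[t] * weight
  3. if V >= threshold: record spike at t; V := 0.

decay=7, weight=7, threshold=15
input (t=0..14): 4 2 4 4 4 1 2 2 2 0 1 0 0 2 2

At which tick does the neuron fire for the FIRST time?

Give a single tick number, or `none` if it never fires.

t=0: input=4 -> V=0 FIRE
t=1: input=2 -> V=14
t=2: input=4 -> V=0 FIRE
t=3: input=4 -> V=0 FIRE
t=4: input=4 -> V=0 FIRE
t=5: input=1 -> V=7
t=6: input=2 -> V=0 FIRE
t=7: input=2 -> V=14
t=8: input=2 -> V=0 FIRE
t=9: input=0 -> V=0
t=10: input=1 -> V=7
t=11: input=0 -> V=4
t=12: input=0 -> V=2
t=13: input=2 -> V=0 FIRE
t=14: input=2 -> V=14

Answer: 0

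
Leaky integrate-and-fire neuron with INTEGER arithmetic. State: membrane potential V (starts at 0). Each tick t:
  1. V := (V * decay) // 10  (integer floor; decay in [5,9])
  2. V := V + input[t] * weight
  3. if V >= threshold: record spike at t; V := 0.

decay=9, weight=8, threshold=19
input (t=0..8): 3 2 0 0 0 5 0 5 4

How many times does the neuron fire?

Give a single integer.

t=0: input=3 -> V=0 FIRE
t=1: input=2 -> V=16
t=2: input=0 -> V=14
t=3: input=0 -> V=12
t=4: input=0 -> V=10
t=5: input=5 -> V=0 FIRE
t=6: input=0 -> V=0
t=7: input=5 -> V=0 FIRE
t=8: input=4 -> V=0 FIRE

Answer: 4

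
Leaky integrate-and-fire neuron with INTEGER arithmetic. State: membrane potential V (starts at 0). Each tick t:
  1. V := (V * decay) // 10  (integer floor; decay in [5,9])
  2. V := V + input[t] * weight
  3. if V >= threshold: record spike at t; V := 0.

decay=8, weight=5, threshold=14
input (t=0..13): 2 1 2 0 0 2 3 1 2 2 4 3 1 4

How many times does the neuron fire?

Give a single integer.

Answer: 6

Derivation:
t=0: input=2 -> V=10
t=1: input=1 -> V=13
t=2: input=2 -> V=0 FIRE
t=3: input=0 -> V=0
t=4: input=0 -> V=0
t=5: input=2 -> V=10
t=6: input=3 -> V=0 FIRE
t=7: input=1 -> V=5
t=8: input=2 -> V=0 FIRE
t=9: input=2 -> V=10
t=10: input=4 -> V=0 FIRE
t=11: input=3 -> V=0 FIRE
t=12: input=1 -> V=5
t=13: input=4 -> V=0 FIRE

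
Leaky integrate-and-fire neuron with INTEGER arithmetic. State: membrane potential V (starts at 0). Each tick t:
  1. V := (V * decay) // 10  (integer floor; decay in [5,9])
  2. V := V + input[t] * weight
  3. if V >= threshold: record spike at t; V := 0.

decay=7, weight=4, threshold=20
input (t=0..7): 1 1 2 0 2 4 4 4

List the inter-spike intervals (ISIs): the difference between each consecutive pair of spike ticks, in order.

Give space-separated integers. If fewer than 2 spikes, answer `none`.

Answer: 2

Derivation:
t=0: input=1 -> V=4
t=1: input=1 -> V=6
t=2: input=2 -> V=12
t=3: input=0 -> V=8
t=4: input=2 -> V=13
t=5: input=4 -> V=0 FIRE
t=6: input=4 -> V=16
t=7: input=4 -> V=0 FIRE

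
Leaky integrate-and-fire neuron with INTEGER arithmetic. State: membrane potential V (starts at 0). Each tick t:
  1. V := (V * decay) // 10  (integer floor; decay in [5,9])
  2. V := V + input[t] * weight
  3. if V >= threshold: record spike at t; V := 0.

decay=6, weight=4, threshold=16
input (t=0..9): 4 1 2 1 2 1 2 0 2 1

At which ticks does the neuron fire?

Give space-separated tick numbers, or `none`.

Answer: 0

Derivation:
t=0: input=4 -> V=0 FIRE
t=1: input=1 -> V=4
t=2: input=2 -> V=10
t=3: input=1 -> V=10
t=4: input=2 -> V=14
t=5: input=1 -> V=12
t=6: input=2 -> V=15
t=7: input=0 -> V=9
t=8: input=2 -> V=13
t=9: input=1 -> V=11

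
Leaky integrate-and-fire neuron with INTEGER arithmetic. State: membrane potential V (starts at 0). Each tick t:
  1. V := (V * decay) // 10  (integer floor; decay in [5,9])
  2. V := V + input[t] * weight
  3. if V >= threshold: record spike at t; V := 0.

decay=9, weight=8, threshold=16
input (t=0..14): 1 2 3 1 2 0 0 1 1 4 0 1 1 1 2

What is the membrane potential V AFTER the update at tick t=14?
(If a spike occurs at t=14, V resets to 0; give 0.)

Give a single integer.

Answer: 0

Derivation:
t=0: input=1 -> V=8
t=1: input=2 -> V=0 FIRE
t=2: input=3 -> V=0 FIRE
t=3: input=1 -> V=8
t=4: input=2 -> V=0 FIRE
t=5: input=0 -> V=0
t=6: input=0 -> V=0
t=7: input=1 -> V=8
t=8: input=1 -> V=15
t=9: input=4 -> V=0 FIRE
t=10: input=0 -> V=0
t=11: input=1 -> V=8
t=12: input=1 -> V=15
t=13: input=1 -> V=0 FIRE
t=14: input=2 -> V=0 FIRE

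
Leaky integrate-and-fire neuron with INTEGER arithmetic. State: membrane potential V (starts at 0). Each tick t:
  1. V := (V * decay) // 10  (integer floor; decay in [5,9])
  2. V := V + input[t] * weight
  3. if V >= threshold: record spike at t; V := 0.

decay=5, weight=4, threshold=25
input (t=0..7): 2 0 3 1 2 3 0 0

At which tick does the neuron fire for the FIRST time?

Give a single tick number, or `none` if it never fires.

t=0: input=2 -> V=8
t=1: input=0 -> V=4
t=2: input=3 -> V=14
t=3: input=1 -> V=11
t=4: input=2 -> V=13
t=5: input=3 -> V=18
t=6: input=0 -> V=9
t=7: input=0 -> V=4

Answer: none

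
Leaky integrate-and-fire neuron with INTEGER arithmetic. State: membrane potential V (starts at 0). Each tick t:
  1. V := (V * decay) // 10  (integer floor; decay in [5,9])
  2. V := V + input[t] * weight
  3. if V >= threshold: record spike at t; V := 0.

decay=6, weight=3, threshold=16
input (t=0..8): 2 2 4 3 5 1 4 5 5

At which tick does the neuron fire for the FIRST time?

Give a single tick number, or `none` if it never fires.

Answer: 2

Derivation:
t=0: input=2 -> V=6
t=1: input=2 -> V=9
t=2: input=4 -> V=0 FIRE
t=3: input=3 -> V=9
t=4: input=5 -> V=0 FIRE
t=5: input=1 -> V=3
t=6: input=4 -> V=13
t=7: input=5 -> V=0 FIRE
t=8: input=5 -> V=15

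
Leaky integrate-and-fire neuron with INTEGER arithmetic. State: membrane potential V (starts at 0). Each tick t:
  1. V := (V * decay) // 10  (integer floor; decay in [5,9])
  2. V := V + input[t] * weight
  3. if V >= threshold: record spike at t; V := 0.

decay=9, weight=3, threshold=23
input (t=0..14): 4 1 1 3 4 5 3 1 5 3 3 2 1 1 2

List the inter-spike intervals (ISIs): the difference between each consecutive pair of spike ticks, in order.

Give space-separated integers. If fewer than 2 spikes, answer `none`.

t=0: input=4 -> V=12
t=1: input=1 -> V=13
t=2: input=1 -> V=14
t=3: input=3 -> V=21
t=4: input=4 -> V=0 FIRE
t=5: input=5 -> V=15
t=6: input=3 -> V=22
t=7: input=1 -> V=22
t=8: input=5 -> V=0 FIRE
t=9: input=3 -> V=9
t=10: input=3 -> V=17
t=11: input=2 -> V=21
t=12: input=1 -> V=21
t=13: input=1 -> V=21
t=14: input=2 -> V=0 FIRE

Answer: 4 6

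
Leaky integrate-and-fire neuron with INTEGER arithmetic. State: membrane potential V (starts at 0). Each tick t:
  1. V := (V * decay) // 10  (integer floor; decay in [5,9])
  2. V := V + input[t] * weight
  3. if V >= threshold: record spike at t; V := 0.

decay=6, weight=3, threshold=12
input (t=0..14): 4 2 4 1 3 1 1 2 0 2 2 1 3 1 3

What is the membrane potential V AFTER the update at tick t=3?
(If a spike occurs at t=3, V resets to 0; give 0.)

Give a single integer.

t=0: input=4 -> V=0 FIRE
t=1: input=2 -> V=6
t=2: input=4 -> V=0 FIRE
t=3: input=1 -> V=3
t=4: input=3 -> V=10
t=5: input=1 -> V=9
t=6: input=1 -> V=8
t=7: input=2 -> V=10
t=8: input=0 -> V=6
t=9: input=2 -> V=9
t=10: input=2 -> V=11
t=11: input=1 -> V=9
t=12: input=3 -> V=0 FIRE
t=13: input=1 -> V=3
t=14: input=3 -> V=10

Answer: 3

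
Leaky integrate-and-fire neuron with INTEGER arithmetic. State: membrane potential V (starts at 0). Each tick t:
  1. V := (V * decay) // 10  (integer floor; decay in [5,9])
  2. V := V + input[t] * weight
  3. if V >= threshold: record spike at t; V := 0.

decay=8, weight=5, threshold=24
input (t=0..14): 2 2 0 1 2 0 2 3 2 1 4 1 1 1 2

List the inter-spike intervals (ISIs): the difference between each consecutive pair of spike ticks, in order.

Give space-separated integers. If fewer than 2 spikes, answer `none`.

t=0: input=2 -> V=10
t=1: input=2 -> V=18
t=2: input=0 -> V=14
t=3: input=1 -> V=16
t=4: input=2 -> V=22
t=5: input=0 -> V=17
t=6: input=2 -> V=23
t=7: input=3 -> V=0 FIRE
t=8: input=2 -> V=10
t=9: input=1 -> V=13
t=10: input=4 -> V=0 FIRE
t=11: input=1 -> V=5
t=12: input=1 -> V=9
t=13: input=1 -> V=12
t=14: input=2 -> V=19

Answer: 3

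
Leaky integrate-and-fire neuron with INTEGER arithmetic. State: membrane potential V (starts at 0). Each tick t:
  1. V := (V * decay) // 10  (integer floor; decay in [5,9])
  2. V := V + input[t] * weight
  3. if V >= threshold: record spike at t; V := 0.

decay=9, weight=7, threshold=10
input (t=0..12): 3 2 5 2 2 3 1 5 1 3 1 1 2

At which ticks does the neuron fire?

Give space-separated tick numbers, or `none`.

Answer: 0 1 2 3 4 5 7 9 11 12

Derivation:
t=0: input=3 -> V=0 FIRE
t=1: input=2 -> V=0 FIRE
t=2: input=5 -> V=0 FIRE
t=3: input=2 -> V=0 FIRE
t=4: input=2 -> V=0 FIRE
t=5: input=3 -> V=0 FIRE
t=6: input=1 -> V=7
t=7: input=5 -> V=0 FIRE
t=8: input=1 -> V=7
t=9: input=3 -> V=0 FIRE
t=10: input=1 -> V=7
t=11: input=1 -> V=0 FIRE
t=12: input=2 -> V=0 FIRE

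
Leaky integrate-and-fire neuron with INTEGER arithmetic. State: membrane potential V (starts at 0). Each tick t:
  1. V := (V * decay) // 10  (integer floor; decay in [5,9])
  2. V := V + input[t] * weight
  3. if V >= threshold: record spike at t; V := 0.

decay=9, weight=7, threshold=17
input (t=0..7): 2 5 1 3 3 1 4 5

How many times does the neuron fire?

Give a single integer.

Answer: 5

Derivation:
t=0: input=2 -> V=14
t=1: input=5 -> V=0 FIRE
t=2: input=1 -> V=7
t=3: input=3 -> V=0 FIRE
t=4: input=3 -> V=0 FIRE
t=5: input=1 -> V=7
t=6: input=4 -> V=0 FIRE
t=7: input=5 -> V=0 FIRE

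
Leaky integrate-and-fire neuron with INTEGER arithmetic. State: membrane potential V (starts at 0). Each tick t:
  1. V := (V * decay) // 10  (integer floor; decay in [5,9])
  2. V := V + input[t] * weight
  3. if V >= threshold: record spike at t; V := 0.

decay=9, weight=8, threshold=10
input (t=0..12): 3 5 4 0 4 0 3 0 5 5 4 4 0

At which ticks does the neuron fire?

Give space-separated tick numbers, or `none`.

t=0: input=3 -> V=0 FIRE
t=1: input=5 -> V=0 FIRE
t=2: input=4 -> V=0 FIRE
t=3: input=0 -> V=0
t=4: input=4 -> V=0 FIRE
t=5: input=0 -> V=0
t=6: input=3 -> V=0 FIRE
t=7: input=0 -> V=0
t=8: input=5 -> V=0 FIRE
t=9: input=5 -> V=0 FIRE
t=10: input=4 -> V=0 FIRE
t=11: input=4 -> V=0 FIRE
t=12: input=0 -> V=0

Answer: 0 1 2 4 6 8 9 10 11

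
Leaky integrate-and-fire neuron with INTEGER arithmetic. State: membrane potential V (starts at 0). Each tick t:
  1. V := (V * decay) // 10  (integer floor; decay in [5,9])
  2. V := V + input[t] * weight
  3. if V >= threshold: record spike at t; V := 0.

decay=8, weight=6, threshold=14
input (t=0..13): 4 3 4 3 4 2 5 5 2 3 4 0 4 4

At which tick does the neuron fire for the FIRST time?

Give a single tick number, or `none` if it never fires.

t=0: input=4 -> V=0 FIRE
t=1: input=3 -> V=0 FIRE
t=2: input=4 -> V=0 FIRE
t=3: input=3 -> V=0 FIRE
t=4: input=4 -> V=0 FIRE
t=5: input=2 -> V=12
t=6: input=5 -> V=0 FIRE
t=7: input=5 -> V=0 FIRE
t=8: input=2 -> V=12
t=9: input=3 -> V=0 FIRE
t=10: input=4 -> V=0 FIRE
t=11: input=0 -> V=0
t=12: input=4 -> V=0 FIRE
t=13: input=4 -> V=0 FIRE

Answer: 0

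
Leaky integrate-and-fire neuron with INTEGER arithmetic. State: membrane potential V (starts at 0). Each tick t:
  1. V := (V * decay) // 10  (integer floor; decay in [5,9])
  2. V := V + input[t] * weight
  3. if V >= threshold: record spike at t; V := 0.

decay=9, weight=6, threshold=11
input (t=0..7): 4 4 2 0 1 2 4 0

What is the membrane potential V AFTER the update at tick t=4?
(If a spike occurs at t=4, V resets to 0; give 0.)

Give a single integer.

t=0: input=4 -> V=0 FIRE
t=1: input=4 -> V=0 FIRE
t=2: input=2 -> V=0 FIRE
t=3: input=0 -> V=0
t=4: input=1 -> V=6
t=5: input=2 -> V=0 FIRE
t=6: input=4 -> V=0 FIRE
t=7: input=0 -> V=0

Answer: 6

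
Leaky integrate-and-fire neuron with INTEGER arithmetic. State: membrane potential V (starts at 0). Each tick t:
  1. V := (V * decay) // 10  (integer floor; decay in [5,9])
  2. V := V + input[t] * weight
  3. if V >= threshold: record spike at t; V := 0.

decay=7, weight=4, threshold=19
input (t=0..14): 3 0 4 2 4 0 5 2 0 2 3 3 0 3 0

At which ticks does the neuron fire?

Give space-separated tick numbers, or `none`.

Answer: 2 4 6 10

Derivation:
t=0: input=3 -> V=12
t=1: input=0 -> V=8
t=2: input=4 -> V=0 FIRE
t=3: input=2 -> V=8
t=4: input=4 -> V=0 FIRE
t=5: input=0 -> V=0
t=6: input=5 -> V=0 FIRE
t=7: input=2 -> V=8
t=8: input=0 -> V=5
t=9: input=2 -> V=11
t=10: input=3 -> V=0 FIRE
t=11: input=3 -> V=12
t=12: input=0 -> V=8
t=13: input=3 -> V=17
t=14: input=0 -> V=11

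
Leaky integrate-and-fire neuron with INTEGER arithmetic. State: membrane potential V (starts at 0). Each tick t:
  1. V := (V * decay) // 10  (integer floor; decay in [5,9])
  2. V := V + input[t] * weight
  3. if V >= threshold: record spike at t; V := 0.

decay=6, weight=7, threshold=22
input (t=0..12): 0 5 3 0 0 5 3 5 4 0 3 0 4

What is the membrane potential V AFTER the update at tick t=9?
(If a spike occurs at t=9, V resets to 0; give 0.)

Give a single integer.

Answer: 0

Derivation:
t=0: input=0 -> V=0
t=1: input=5 -> V=0 FIRE
t=2: input=3 -> V=21
t=3: input=0 -> V=12
t=4: input=0 -> V=7
t=5: input=5 -> V=0 FIRE
t=6: input=3 -> V=21
t=7: input=5 -> V=0 FIRE
t=8: input=4 -> V=0 FIRE
t=9: input=0 -> V=0
t=10: input=3 -> V=21
t=11: input=0 -> V=12
t=12: input=4 -> V=0 FIRE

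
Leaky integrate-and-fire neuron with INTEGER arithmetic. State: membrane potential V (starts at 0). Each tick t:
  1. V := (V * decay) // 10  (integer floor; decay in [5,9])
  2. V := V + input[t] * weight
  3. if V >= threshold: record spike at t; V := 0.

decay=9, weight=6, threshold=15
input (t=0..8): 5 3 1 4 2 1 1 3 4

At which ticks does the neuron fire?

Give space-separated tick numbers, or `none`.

Answer: 0 1 3 5 7 8

Derivation:
t=0: input=5 -> V=0 FIRE
t=1: input=3 -> V=0 FIRE
t=2: input=1 -> V=6
t=3: input=4 -> V=0 FIRE
t=4: input=2 -> V=12
t=5: input=1 -> V=0 FIRE
t=6: input=1 -> V=6
t=7: input=3 -> V=0 FIRE
t=8: input=4 -> V=0 FIRE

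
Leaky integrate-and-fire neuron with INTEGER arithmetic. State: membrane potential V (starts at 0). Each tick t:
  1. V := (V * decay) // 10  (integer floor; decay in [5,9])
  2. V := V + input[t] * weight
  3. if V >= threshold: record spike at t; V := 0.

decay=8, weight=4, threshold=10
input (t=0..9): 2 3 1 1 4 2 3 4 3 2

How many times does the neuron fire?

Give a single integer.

Answer: 5

Derivation:
t=0: input=2 -> V=8
t=1: input=3 -> V=0 FIRE
t=2: input=1 -> V=4
t=3: input=1 -> V=7
t=4: input=4 -> V=0 FIRE
t=5: input=2 -> V=8
t=6: input=3 -> V=0 FIRE
t=7: input=4 -> V=0 FIRE
t=8: input=3 -> V=0 FIRE
t=9: input=2 -> V=8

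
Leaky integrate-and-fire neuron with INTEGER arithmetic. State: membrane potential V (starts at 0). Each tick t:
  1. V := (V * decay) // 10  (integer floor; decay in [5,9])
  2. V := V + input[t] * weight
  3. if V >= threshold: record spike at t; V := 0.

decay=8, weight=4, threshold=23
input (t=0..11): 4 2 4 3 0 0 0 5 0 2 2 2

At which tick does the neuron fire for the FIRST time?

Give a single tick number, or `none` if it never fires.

t=0: input=4 -> V=16
t=1: input=2 -> V=20
t=2: input=4 -> V=0 FIRE
t=3: input=3 -> V=12
t=4: input=0 -> V=9
t=5: input=0 -> V=7
t=6: input=0 -> V=5
t=7: input=5 -> V=0 FIRE
t=8: input=0 -> V=0
t=9: input=2 -> V=8
t=10: input=2 -> V=14
t=11: input=2 -> V=19

Answer: 2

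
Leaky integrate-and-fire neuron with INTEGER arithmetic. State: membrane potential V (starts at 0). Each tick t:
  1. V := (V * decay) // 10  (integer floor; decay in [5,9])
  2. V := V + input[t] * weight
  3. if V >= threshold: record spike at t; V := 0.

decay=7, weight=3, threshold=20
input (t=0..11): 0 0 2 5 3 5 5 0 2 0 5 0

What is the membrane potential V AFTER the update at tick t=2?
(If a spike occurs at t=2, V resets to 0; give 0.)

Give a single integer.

t=0: input=0 -> V=0
t=1: input=0 -> V=0
t=2: input=2 -> V=6
t=3: input=5 -> V=19
t=4: input=3 -> V=0 FIRE
t=5: input=5 -> V=15
t=6: input=5 -> V=0 FIRE
t=7: input=0 -> V=0
t=8: input=2 -> V=6
t=9: input=0 -> V=4
t=10: input=5 -> V=17
t=11: input=0 -> V=11

Answer: 6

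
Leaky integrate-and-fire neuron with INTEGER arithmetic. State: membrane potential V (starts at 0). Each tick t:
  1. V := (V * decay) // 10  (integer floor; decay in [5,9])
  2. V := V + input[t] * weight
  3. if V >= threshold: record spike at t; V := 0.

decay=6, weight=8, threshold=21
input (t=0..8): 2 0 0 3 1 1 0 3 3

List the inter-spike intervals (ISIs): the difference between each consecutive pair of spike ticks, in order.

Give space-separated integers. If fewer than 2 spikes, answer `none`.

Answer: 4 1

Derivation:
t=0: input=2 -> V=16
t=1: input=0 -> V=9
t=2: input=0 -> V=5
t=3: input=3 -> V=0 FIRE
t=4: input=1 -> V=8
t=5: input=1 -> V=12
t=6: input=0 -> V=7
t=7: input=3 -> V=0 FIRE
t=8: input=3 -> V=0 FIRE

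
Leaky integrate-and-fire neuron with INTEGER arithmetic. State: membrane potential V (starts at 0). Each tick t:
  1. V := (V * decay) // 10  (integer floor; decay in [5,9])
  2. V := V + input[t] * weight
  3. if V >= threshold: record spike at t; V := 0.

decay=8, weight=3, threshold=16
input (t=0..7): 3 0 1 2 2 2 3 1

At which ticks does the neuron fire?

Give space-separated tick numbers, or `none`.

Answer: 5

Derivation:
t=0: input=3 -> V=9
t=1: input=0 -> V=7
t=2: input=1 -> V=8
t=3: input=2 -> V=12
t=4: input=2 -> V=15
t=5: input=2 -> V=0 FIRE
t=6: input=3 -> V=9
t=7: input=1 -> V=10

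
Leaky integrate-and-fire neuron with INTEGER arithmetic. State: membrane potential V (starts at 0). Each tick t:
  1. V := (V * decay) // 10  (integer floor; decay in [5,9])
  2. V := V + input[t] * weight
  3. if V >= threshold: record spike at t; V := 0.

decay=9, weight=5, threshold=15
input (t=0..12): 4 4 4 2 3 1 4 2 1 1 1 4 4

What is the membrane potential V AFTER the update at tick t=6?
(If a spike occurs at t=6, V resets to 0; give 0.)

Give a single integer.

t=0: input=4 -> V=0 FIRE
t=1: input=4 -> V=0 FIRE
t=2: input=4 -> V=0 FIRE
t=3: input=2 -> V=10
t=4: input=3 -> V=0 FIRE
t=5: input=1 -> V=5
t=6: input=4 -> V=0 FIRE
t=7: input=2 -> V=10
t=8: input=1 -> V=14
t=9: input=1 -> V=0 FIRE
t=10: input=1 -> V=5
t=11: input=4 -> V=0 FIRE
t=12: input=4 -> V=0 FIRE

Answer: 0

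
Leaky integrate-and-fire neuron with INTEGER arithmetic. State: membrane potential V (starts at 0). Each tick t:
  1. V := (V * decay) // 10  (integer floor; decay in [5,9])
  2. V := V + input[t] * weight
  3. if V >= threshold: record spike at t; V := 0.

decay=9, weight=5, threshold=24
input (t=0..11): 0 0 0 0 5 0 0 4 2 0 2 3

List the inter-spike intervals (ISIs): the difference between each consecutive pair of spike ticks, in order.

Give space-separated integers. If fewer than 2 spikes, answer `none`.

t=0: input=0 -> V=0
t=1: input=0 -> V=0
t=2: input=0 -> V=0
t=3: input=0 -> V=0
t=4: input=5 -> V=0 FIRE
t=5: input=0 -> V=0
t=6: input=0 -> V=0
t=7: input=4 -> V=20
t=8: input=2 -> V=0 FIRE
t=9: input=0 -> V=0
t=10: input=2 -> V=10
t=11: input=3 -> V=0 FIRE

Answer: 4 3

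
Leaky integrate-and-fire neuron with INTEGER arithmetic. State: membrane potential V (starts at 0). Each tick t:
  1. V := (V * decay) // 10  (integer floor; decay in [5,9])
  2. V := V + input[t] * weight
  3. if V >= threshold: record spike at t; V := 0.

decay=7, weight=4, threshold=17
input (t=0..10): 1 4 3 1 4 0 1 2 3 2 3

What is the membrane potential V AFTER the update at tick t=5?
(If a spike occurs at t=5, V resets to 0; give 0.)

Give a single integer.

t=0: input=1 -> V=4
t=1: input=4 -> V=0 FIRE
t=2: input=3 -> V=12
t=3: input=1 -> V=12
t=4: input=4 -> V=0 FIRE
t=5: input=0 -> V=0
t=6: input=1 -> V=4
t=7: input=2 -> V=10
t=8: input=3 -> V=0 FIRE
t=9: input=2 -> V=8
t=10: input=3 -> V=0 FIRE

Answer: 0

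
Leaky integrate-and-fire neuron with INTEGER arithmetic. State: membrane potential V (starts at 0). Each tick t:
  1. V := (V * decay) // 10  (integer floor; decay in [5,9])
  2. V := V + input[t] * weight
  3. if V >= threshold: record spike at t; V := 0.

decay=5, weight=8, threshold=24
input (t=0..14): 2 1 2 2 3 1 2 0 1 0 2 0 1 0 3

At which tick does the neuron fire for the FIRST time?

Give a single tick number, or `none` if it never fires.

Answer: 2

Derivation:
t=0: input=2 -> V=16
t=1: input=1 -> V=16
t=2: input=2 -> V=0 FIRE
t=3: input=2 -> V=16
t=4: input=3 -> V=0 FIRE
t=5: input=1 -> V=8
t=6: input=2 -> V=20
t=7: input=0 -> V=10
t=8: input=1 -> V=13
t=9: input=0 -> V=6
t=10: input=2 -> V=19
t=11: input=0 -> V=9
t=12: input=1 -> V=12
t=13: input=0 -> V=6
t=14: input=3 -> V=0 FIRE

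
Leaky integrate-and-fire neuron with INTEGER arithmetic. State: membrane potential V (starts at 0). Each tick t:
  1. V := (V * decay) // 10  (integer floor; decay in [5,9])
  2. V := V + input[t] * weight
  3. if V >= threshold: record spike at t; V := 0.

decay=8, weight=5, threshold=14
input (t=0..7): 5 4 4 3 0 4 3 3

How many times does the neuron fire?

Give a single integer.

t=0: input=5 -> V=0 FIRE
t=1: input=4 -> V=0 FIRE
t=2: input=4 -> V=0 FIRE
t=3: input=3 -> V=0 FIRE
t=4: input=0 -> V=0
t=5: input=4 -> V=0 FIRE
t=6: input=3 -> V=0 FIRE
t=7: input=3 -> V=0 FIRE

Answer: 7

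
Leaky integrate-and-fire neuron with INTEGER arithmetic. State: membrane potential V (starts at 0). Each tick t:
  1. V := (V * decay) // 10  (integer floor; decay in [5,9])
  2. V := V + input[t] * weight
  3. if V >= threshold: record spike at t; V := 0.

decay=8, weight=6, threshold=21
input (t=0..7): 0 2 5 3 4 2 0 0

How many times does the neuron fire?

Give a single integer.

t=0: input=0 -> V=0
t=1: input=2 -> V=12
t=2: input=5 -> V=0 FIRE
t=3: input=3 -> V=18
t=4: input=4 -> V=0 FIRE
t=5: input=2 -> V=12
t=6: input=0 -> V=9
t=7: input=0 -> V=7

Answer: 2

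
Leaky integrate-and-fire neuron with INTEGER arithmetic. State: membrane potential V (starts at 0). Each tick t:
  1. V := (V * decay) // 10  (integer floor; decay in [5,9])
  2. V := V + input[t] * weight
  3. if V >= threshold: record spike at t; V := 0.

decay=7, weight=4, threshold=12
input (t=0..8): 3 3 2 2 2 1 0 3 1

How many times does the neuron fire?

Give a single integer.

Answer: 4

Derivation:
t=0: input=3 -> V=0 FIRE
t=1: input=3 -> V=0 FIRE
t=2: input=2 -> V=8
t=3: input=2 -> V=0 FIRE
t=4: input=2 -> V=8
t=5: input=1 -> V=9
t=6: input=0 -> V=6
t=7: input=3 -> V=0 FIRE
t=8: input=1 -> V=4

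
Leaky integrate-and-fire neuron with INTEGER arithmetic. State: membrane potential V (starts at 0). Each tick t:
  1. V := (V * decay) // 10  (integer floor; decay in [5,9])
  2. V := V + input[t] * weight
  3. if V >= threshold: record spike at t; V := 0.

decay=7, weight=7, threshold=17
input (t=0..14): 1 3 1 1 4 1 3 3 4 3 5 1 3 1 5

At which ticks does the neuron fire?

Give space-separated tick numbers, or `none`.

t=0: input=1 -> V=7
t=1: input=3 -> V=0 FIRE
t=2: input=1 -> V=7
t=3: input=1 -> V=11
t=4: input=4 -> V=0 FIRE
t=5: input=1 -> V=7
t=6: input=3 -> V=0 FIRE
t=7: input=3 -> V=0 FIRE
t=8: input=4 -> V=0 FIRE
t=9: input=3 -> V=0 FIRE
t=10: input=5 -> V=0 FIRE
t=11: input=1 -> V=7
t=12: input=3 -> V=0 FIRE
t=13: input=1 -> V=7
t=14: input=5 -> V=0 FIRE

Answer: 1 4 6 7 8 9 10 12 14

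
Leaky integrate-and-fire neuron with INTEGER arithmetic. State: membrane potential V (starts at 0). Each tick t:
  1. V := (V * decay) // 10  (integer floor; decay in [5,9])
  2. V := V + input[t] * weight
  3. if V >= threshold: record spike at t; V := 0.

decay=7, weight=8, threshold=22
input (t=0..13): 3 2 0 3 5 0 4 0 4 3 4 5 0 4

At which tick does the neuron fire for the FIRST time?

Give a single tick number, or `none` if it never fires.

Answer: 0

Derivation:
t=0: input=3 -> V=0 FIRE
t=1: input=2 -> V=16
t=2: input=0 -> V=11
t=3: input=3 -> V=0 FIRE
t=4: input=5 -> V=0 FIRE
t=5: input=0 -> V=0
t=6: input=4 -> V=0 FIRE
t=7: input=0 -> V=0
t=8: input=4 -> V=0 FIRE
t=9: input=3 -> V=0 FIRE
t=10: input=4 -> V=0 FIRE
t=11: input=5 -> V=0 FIRE
t=12: input=0 -> V=0
t=13: input=4 -> V=0 FIRE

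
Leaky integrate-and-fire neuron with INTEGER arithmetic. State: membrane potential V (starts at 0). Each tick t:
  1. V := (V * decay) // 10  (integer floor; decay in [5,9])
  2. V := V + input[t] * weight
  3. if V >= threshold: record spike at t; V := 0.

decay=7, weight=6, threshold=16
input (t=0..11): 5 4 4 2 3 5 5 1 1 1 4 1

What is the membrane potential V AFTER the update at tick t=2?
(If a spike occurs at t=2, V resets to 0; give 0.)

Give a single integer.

Answer: 0

Derivation:
t=0: input=5 -> V=0 FIRE
t=1: input=4 -> V=0 FIRE
t=2: input=4 -> V=0 FIRE
t=3: input=2 -> V=12
t=4: input=3 -> V=0 FIRE
t=5: input=5 -> V=0 FIRE
t=6: input=5 -> V=0 FIRE
t=7: input=1 -> V=6
t=8: input=1 -> V=10
t=9: input=1 -> V=13
t=10: input=4 -> V=0 FIRE
t=11: input=1 -> V=6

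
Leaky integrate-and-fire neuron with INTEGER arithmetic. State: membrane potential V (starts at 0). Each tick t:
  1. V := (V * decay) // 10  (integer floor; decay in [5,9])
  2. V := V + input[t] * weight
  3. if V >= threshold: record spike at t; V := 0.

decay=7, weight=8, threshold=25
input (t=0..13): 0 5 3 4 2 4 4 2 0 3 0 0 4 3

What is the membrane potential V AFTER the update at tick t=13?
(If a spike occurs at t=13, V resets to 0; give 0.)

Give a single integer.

Answer: 24

Derivation:
t=0: input=0 -> V=0
t=1: input=5 -> V=0 FIRE
t=2: input=3 -> V=24
t=3: input=4 -> V=0 FIRE
t=4: input=2 -> V=16
t=5: input=4 -> V=0 FIRE
t=6: input=4 -> V=0 FIRE
t=7: input=2 -> V=16
t=8: input=0 -> V=11
t=9: input=3 -> V=0 FIRE
t=10: input=0 -> V=0
t=11: input=0 -> V=0
t=12: input=4 -> V=0 FIRE
t=13: input=3 -> V=24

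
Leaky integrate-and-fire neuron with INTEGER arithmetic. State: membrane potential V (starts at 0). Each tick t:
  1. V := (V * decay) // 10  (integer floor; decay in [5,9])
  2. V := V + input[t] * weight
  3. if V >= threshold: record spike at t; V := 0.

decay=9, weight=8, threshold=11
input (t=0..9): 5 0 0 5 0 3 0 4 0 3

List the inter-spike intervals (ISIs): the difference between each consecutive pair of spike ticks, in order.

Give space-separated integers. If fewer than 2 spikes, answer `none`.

t=0: input=5 -> V=0 FIRE
t=1: input=0 -> V=0
t=2: input=0 -> V=0
t=3: input=5 -> V=0 FIRE
t=4: input=0 -> V=0
t=5: input=3 -> V=0 FIRE
t=6: input=0 -> V=0
t=7: input=4 -> V=0 FIRE
t=8: input=0 -> V=0
t=9: input=3 -> V=0 FIRE

Answer: 3 2 2 2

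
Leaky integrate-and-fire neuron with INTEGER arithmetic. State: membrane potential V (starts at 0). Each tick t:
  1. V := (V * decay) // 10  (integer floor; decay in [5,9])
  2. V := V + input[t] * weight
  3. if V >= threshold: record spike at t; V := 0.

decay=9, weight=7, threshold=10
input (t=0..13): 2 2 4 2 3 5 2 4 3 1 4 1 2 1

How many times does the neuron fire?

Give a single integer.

t=0: input=2 -> V=0 FIRE
t=1: input=2 -> V=0 FIRE
t=2: input=4 -> V=0 FIRE
t=3: input=2 -> V=0 FIRE
t=4: input=3 -> V=0 FIRE
t=5: input=5 -> V=0 FIRE
t=6: input=2 -> V=0 FIRE
t=7: input=4 -> V=0 FIRE
t=8: input=3 -> V=0 FIRE
t=9: input=1 -> V=7
t=10: input=4 -> V=0 FIRE
t=11: input=1 -> V=7
t=12: input=2 -> V=0 FIRE
t=13: input=1 -> V=7

Answer: 11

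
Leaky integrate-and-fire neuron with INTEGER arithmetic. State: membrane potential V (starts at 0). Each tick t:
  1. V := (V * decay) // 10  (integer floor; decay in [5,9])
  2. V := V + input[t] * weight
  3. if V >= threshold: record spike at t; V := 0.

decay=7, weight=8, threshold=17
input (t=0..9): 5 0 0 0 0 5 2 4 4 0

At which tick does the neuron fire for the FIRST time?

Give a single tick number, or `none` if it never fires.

t=0: input=5 -> V=0 FIRE
t=1: input=0 -> V=0
t=2: input=0 -> V=0
t=3: input=0 -> V=0
t=4: input=0 -> V=0
t=5: input=5 -> V=0 FIRE
t=6: input=2 -> V=16
t=7: input=4 -> V=0 FIRE
t=8: input=4 -> V=0 FIRE
t=9: input=0 -> V=0

Answer: 0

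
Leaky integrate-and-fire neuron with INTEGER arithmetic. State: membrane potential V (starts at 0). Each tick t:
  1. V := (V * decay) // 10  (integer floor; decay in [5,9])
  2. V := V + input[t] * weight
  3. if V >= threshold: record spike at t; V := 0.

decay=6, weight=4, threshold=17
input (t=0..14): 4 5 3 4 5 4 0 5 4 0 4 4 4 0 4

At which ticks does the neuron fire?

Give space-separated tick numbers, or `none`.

Answer: 1 3 4 7 10 12

Derivation:
t=0: input=4 -> V=16
t=1: input=5 -> V=0 FIRE
t=2: input=3 -> V=12
t=3: input=4 -> V=0 FIRE
t=4: input=5 -> V=0 FIRE
t=5: input=4 -> V=16
t=6: input=0 -> V=9
t=7: input=5 -> V=0 FIRE
t=8: input=4 -> V=16
t=9: input=0 -> V=9
t=10: input=4 -> V=0 FIRE
t=11: input=4 -> V=16
t=12: input=4 -> V=0 FIRE
t=13: input=0 -> V=0
t=14: input=4 -> V=16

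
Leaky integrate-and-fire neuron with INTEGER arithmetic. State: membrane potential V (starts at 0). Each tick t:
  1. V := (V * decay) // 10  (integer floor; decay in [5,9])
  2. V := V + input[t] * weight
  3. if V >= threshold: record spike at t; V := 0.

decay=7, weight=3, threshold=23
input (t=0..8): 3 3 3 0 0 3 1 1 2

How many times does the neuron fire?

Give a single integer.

t=0: input=3 -> V=9
t=1: input=3 -> V=15
t=2: input=3 -> V=19
t=3: input=0 -> V=13
t=4: input=0 -> V=9
t=5: input=3 -> V=15
t=6: input=1 -> V=13
t=7: input=1 -> V=12
t=8: input=2 -> V=14

Answer: 0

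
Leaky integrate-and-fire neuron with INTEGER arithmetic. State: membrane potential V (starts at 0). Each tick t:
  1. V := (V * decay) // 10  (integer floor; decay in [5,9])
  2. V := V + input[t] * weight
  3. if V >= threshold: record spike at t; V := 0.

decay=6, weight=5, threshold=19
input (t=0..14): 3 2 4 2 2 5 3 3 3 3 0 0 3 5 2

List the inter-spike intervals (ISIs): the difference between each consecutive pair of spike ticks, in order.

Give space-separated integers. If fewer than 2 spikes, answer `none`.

t=0: input=3 -> V=15
t=1: input=2 -> V=0 FIRE
t=2: input=4 -> V=0 FIRE
t=3: input=2 -> V=10
t=4: input=2 -> V=16
t=5: input=5 -> V=0 FIRE
t=6: input=3 -> V=15
t=7: input=3 -> V=0 FIRE
t=8: input=3 -> V=15
t=9: input=3 -> V=0 FIRE
t=10: input=0 -> V=0
t=11: input=0 -> V=0
t=12: input=3 -> V=15
t=13: input=5 -> V=0 FIRE
t=14: input=2 -> V=10

Answer: 1 3 2 2 4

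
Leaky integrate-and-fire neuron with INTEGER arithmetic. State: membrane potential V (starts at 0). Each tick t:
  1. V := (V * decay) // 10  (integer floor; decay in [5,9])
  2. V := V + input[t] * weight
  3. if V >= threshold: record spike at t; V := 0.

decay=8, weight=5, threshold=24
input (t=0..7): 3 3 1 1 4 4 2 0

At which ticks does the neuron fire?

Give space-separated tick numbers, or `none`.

t=0: input=3 -> V=15
t=1: input=3 -> V=0 FIRE
t=2: input=1 -> V=5
t=3: input=1 -> V=9
t=4: input=4 -> V=0 FIRE
t=5: input=4 -> V=20
t=6: input=2 -> V=0 FIRE
t=7: input=0 -> V=0

Answer: 1 4 6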